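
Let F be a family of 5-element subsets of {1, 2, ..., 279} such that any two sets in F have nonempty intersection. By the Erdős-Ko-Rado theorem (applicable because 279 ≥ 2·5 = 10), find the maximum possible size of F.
max |F| = C(278, 4) = 243531475

Erdős-Ko-Rado (1961): when n ≥ 2k, max |F| = C(n−1, k−1). The bound is attained by the star {A : i ∈ A} for any fixed i ∈ [n]. Here C(279−1, 5−1) = C(278, 4) = 243531475.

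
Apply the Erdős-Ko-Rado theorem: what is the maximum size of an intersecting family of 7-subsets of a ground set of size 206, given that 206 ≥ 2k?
max |F| = C(205, 6) = 95746959700

The Erdős-Ko-Rado theorem states: for n ≥ 2k, an intersecting family of k-subsets of an n-element set has size at most C(n − 1, k − 1), with equality for 'star' families {A ⊆ [n] : |A| = k, i ∈ A} (fix an element i). For n = 206, k = 7: C(205, 6) = 95746959700.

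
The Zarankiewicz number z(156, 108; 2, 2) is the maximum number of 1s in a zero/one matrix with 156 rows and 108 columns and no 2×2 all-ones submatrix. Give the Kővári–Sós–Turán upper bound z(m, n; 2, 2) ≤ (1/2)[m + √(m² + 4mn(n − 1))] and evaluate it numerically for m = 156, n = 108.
z(156, 108; 2, 2) ≤ (1/2)[156 + √(156² + 4·156·108·107)] = (1/2)[156 + √7235280] = 1422.9238

Kővári–Sós–Turán: let r_1, ..., r_156 be the row sums and z = Σ r_i the total number of 1s. Each pair of columns can share at most one row with both entries 1 (else a 2×2 all-ones block appears), so Σ_i C(r_i, 2) ≤ C(108, 2) = 5778. By convexity Σ_i C(r_i, 2) ≥ 156·C(z/156, 2) = z(z − 156)/(2·156), giving z² − 156z − 156·108·107 ≤ 0 and hence z ≤ (1/2)[156 + √(24336 + 4·1802736)] = (1/2)[156 + √7235280] ≈ (1/2)(156 + 2689.8476) = 1422.9238.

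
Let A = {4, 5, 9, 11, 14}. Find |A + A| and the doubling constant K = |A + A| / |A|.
K = |A + A| / |A| = 14/5

Enumerate A + A = {a + b : a, b ∈ A}. With |A| = 5, there are |A|^2 = 25 ordered sum pairs; collecting distinct values, A + A = {8, 9, 10, 13, 14, 15, 16, 18, 19, 20, 22, 23, 25, 28}, so |A + A| = 14. Thus K = 14/5. For comparison, the minimum possible |A + A| over all 5-element sets is 2·5 − 1 = 9 (so min K = 9/5), attained only by arithmetic progressions.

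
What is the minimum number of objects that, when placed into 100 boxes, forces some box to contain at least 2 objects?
n = (2 − 1)·100 + 1 = 101

By the generalised pigeonhole principle, to guarantee some box contains ≥ r objects we need more than (r − 1) · k objects total. Threshold: n = (r − 1) · k + 1. With r = 2 and k = 100: n = 1 · 100 + 1 = 100 + 1 = 101. For n = 100 = 1 · 100, we can put exactly 1 objects in every box, avoiding 2 in any single one — so 101 is tight.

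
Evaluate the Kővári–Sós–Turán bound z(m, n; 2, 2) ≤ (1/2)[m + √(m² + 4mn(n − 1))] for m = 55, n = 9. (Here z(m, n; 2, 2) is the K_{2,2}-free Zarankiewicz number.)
z(55, 9; 2, 2) ≤ (1/2)[55 + √(55² + 4·55·9·8)] = (1/2)[55 + √18865] = 96.175

Kővári–Sós–Turán: let r_1, ..., r_55 be the row sums and z = Σ r_i the total number of 1s. Each pair of columns can share at most one row with both entries 1 (else a 2×2 all-ones block appears), so Σ_i C(r_i, 2) ≤ C(9, 2) = 36. By convexity Σ_i C(r_i, 2) ≥ 55·C(z/55, 2) = z(z − 55)/(2·55), giving z² − 55z − 55·9·8 ≤ 0 and hence z ≤ (1/2)[55 + √(3025 + 4·3960)] = (1/2)[55 + √18865] ≈ (1/2)(55 + 137.3499) = 96.175.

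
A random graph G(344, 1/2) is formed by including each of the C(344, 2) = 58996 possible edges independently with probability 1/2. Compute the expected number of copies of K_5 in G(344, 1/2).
E[# K_5] = C(344, 5) · (1/2)^C(5, 2) = 38987978568 / 2^10 = 4873497321/128 = 38074197.8203125

For each 5-subset S of vertices (there are C(344, 5) = 38987978568 such S), let X_S = 1 if S induces a K_5 (all C(5, 2) = 10 edges present). Then P(X_S = 1) = (1/2)^10 = 1/1024. By linearity of expectation, E[# K_5] = C(344, 5) · (1/2)^10 = 38987978568 / 1024 = 4873497321/128 = 38074197.8203125.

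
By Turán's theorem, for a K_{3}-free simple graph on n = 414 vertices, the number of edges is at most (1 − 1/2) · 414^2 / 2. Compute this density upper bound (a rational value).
Turán density bound = (1/2) · 414^2/2 = 42849

Turán's theorem: ex(n, K_{r+1}) is achieved by the complete r-partite Turán graph T(n, r) with parts as balanced as possible, and is at most (1 − 1/r) · n^2/2. For r = 2, n = 414: the density bound is (1/2) · 171396/2 = 42849. Since 2 ∣ 414, the Turán graph T(414, 2) has parts of equal size 207, and its edge count e(T(414, 2)) = 42849 attains the density bound exactly.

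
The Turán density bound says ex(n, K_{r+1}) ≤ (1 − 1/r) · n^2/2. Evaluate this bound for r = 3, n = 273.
Turán density bound = (2/3) · 273^2/2 = 24843

Turán's theorem: ex(n, K_{r+1}) is achieved by the complete r-partite Turán graph T(n, r) with parts as balanced as possible, and is at most (1 − 1/r) · n^2/2. For r = 3, n = 273: the density bound is (2/3) · 74529/2 = 24843. Since 3 ∣ 273, the Turán graph T(273, 3) has parts of equal size 91, and its edge count e(T(273, 3)) = 24843 attains the density bound exactly.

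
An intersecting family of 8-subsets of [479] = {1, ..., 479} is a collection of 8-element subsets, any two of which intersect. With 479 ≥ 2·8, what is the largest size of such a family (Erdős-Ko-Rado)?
max |F| = C(478, 7) = 1082424920996760

Erdős-Ko-Rado (1961): when n ≥ 2k, max |F| = C(n−1, k−1). The bound is attained by the star {A : i ∈ A} for any fixed i ∈ [n]. Here C(479−1, 8−1) = C(478, 7) = 1082424920996760.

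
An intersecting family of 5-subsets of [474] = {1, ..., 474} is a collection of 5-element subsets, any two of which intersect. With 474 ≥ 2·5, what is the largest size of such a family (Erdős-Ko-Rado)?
max |F| = C(473, 4) = 2059257530

The Erdős-Ko-Rado theorem states: for n ≥ 2k, an intersecting family of k-subsets of an n-element set has size at most C(n − 1, k − 1), with equality for 'star' families {A ⊆ [n] : |A| = k, i ∈ A} (fix an element i). For n = 474, k = 5: C(473, 4) = 2059257530.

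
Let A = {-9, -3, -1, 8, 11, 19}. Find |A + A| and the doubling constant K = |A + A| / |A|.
K = |A + A| / |A| = 19/6

Enumerate A + A = {a + b : a, b ∈ A}. With |A| = 6, there are |A|^2 = 36 ordered sum pairs; collecting distinct values, A + A = {-18, -12, -10, -6, -4, -2, -1, 2, 5, 7, 8, 10, 16, 18, 19, 22, 27, 30, 38}, so |A + A| = 19. Thus K = 19/6. For comparison, the minimum possible |A + A| over all 6-element sets is 2·6 − 1 = 11 (so min K = 11/6), attained only by arithmetic progressions.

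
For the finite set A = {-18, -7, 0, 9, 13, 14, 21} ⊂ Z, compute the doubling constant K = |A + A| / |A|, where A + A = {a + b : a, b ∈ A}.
K = |A + A| / |A| = 27/7

Enumerate A + A = {a + b : a, b ∈ A}. With |A| = 7, there are |A|^2 = 49 ordered sum pairs; collecting distinct values, A + A = {-36, -25, -18, -14, -9, -7, -5, -4, 0, 2, 3, 6, 7, 9, 13, 14, 18, 21, 22, 23, 26, 27, 28, 30, 34, 35, 42}, so |A + A| = 27. Thus K = 27/7. For comparison, the minimum possible |A + A| over all 7-element sets is 2·7 − 1 = 13 (so min K = 13/7), attained only by arithmetic progressions.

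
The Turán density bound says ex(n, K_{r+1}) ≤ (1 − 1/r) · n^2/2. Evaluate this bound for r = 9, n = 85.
Turán density bound = (8/9) · 85^2/2 = 28900/9 ≈ 3211.1111

Turán's theorem: ex(n, K_{r+1}) is achieved by the complete r-partite Turán graph T(n, r) with parts as balanced as possible, and is at most (1 − 1/r) · n^2/2. For r = 9, n = 85: the density bound is (8/9) · 7225/2 = 28900/9 ≈ 3211.1111. The integer-valued extremum is e(T(85, 9)) = 3210, which is strictly less than the density bound 28900/9 since 9 ∤ 85 (the parts of T(85, 9) cannot all be equal).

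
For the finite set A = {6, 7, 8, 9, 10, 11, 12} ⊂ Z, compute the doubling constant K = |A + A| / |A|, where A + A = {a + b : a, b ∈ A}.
K = |A + A| / |A| = 13/7

Enumerate A + A = {a + b : a, b ∈ A}. With |A| = 7, there are |A|^2 = 49 ordered sum pairs; collecting distinct values, A + A = {12, 13, 14, 15, 16, 17, 18, 19, 20, 21, 22, 23, 24}, so |A + A| = 13. Thus K = 13/7. Here |A + A| = 2|A| − 1 = 13, the minimum possible — so K = 13/7 is minimal, which holds iff A is an arithmetic progression.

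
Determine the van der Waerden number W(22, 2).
W(22, 2) = 22 + 1 = 23

A 2-term AP is any pair of integers, so a monochromatic 2-AP exists iff some colour is used at least twice. With 22 colours, the colouring i ↦ i on {1, ..., 22} uses each colour once, avoiding any monochromatic pair, so W(22, 2) > 22. For {1, ..., 23}, pigeonhole forces two integers of the same colour, which form a monochromatic 2-AP. Hence W(22, 2) = 23.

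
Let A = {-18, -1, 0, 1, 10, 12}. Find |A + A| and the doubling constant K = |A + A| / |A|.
K = |A + A| / |A| = 19/6

Enumerate A + A = {a + b : a, b ∈ A}. With |A| = 6, there are |A|^2 = 36 ordered sum pairs; collecting distinct values, A + A = {-36, -19, -18, -17, -8, -6, -2, -1, 0, 1, 2, 9, 10, 11, 12, 13, 20, 22, 24}, so |A + A| = 19. Thus K = 19/6. For comparison, the minimum possible |A + A| over all 6-element sets is 2·6 − 1 = 11 (so min K = 11/6), attained only by arithmetic progressions.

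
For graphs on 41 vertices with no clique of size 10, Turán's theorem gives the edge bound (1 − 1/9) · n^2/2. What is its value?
Turán density bound = (8/9) · 41^2/2 = 6724/9 ≈ 747.1111

Turán's theorem: ex(n, K_{r+1}) is achieved by the complete r-partite Turán graph T(n, r) with parts as balanced as possible, and is at most (1 − 1/r) · n^2/2. For r = 9, n = 41: the density bound is (8/9) · 1681/2 = 6724/9 ≈ 747.1111. The integer-valued extremum is e(T(41, 9)) = 746, which is strictly less than the density bound 6724/9 since 9 ∤ 41 (the parts of T(41, 9) cannot all be equal).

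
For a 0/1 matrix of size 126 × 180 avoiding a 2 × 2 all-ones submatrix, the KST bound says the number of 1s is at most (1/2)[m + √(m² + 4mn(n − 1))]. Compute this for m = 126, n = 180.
z(126, 180; 2, 2) ≤ (1/2)[126 + √(126² + 4·126·180·179)] = (1/2)[126 + √16254756] = 2078.8594

Kővári–Sós–Turán: let r_1, ..., r_126 be the row sums and z = Σ r_i the total number of 1s. Each pair of columns can share at most one row with both entries 1 (else a 2×2 all-ones block appears), so Σ_i C(r_i, 2) ≤ C(180, 2) = 16110. By convexity Σ_i C(r_i, 2) ≥ 126·C(z/126, 2) = z(z − 126)/(2·126), giving z² − 126z − 126·180·179 ≤ 0 and hence z ≤ (1/2)[126 + √(15876 + 4·4059720)] = (1/2)[126 + √16254756] ≈ (1/2)(126 + 4031.7187) = 2078.8594.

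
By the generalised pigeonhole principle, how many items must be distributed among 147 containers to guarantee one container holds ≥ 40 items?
n = (40 − 1)·147 + 1 = 5734

By the generalised pigeonhole principle, to guarantee some box contains ≥ r objects we need more than (r − 1) · k objects total. Threshold: n = (r − 1) · k + 1. With r = 40 and k = 147: n = 39 · 147 + 1 = 5733 + 1 = 5734. For n = 5733 = 39 · 147, we can put exactly 39 objects in every box, avoiding 40 in any single one — so 5734 is tight.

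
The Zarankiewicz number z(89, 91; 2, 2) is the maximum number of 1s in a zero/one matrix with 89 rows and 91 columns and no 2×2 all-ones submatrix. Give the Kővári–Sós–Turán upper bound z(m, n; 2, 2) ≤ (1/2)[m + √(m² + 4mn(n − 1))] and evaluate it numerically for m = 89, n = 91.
z(89, 91; 2, 2) ≤ (1/2)[89 + √(89² + 4·89·91·90)] = (1/2)[89 + √2923561] = 899.4212

Kővári–Sós–Turán: let r_1, ..., r_89 be the row sums and z = Σ r_i the total number of 1s. Each pair of columns can share at most one row with both entries 1 (else a 2×2 all-ones block appears), so Σ_i C(r_i, 2) ≤ C(91, 2) = 4095. By convexity Σ_i C(r_i, 2) ≥ 89·C(z/89, 2) = z(z − 89)/(2·89), giving z² − 89z − 89·91·90 ≤ 0 and hence z ≤ (1/2)[89 + √(7921 + 4·728910)] = (1/2)[89 + √2923561] ≈ (1/2)(89 + 1709.8424) = 899.4212.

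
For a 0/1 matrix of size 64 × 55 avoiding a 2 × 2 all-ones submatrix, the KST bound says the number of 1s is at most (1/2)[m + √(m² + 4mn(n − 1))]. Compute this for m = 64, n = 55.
z(64, 55; 2, 2) ≤ (1/2)[64 + √(64² + 4·64·55·54)] = (1/2)[64 + √764416] = 469.1544

Kővári–Sós–Turán: let r_1, ..., r_64 be the row sums and z = Σ r_i the total number of 1s. Each pair of columns can share at most one row with both entries 1 (else a 2×2 all-ones block appears), so Σ_i C(r_i, 2) ≤ C(55, 2) = 1485. By convexity Σ_i C(r_i, 2) ≥ 64·C(z/64, 2) = z(z − 64)/(2·64), giving z² − 64z − 64·55·54 ≤ 0 and hence z ≤ (1/2)[64 + √(4096 + 4·190080)] = (1/2)[64 + √764416] ≈ (1/2)(64 + 874.3089) = 469.1544.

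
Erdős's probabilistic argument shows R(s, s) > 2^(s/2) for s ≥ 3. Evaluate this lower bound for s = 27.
2^(27/2) = 11585.2375; so R(27, 27) > 11585.2375

Colour each edge of K_n uniformly at random with red/blue. The expected number of monochromatic K_27 is C(n, 27) · 2 · 2^(−C(27,2)). If C(n, 27) · 2^(1 − C(27,2)) < 1, then with positive probability no monochromatic K_27 exists, so R(27, 27) > n. The standard estimate C(n, 27) ≤ n^27/27! shows this inequality holds whenever n ≤ 2^(27/2) (since 27! · 2^(C(27,2) − 1) > 2^(27^2/2) ≥ n^27). Hence R(27, 27) > 2^(27/2) = 11585.2375.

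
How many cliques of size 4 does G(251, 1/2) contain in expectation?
E[# K_4] = C(251, 4) · (1/2)^C(4, 2) = 161455750 / 2^6 = 80727875/32 = 2522746.09375

For each 4-subset S of vertices (there are C(251, 4) = 161455750 such S), let X_S = 1 if S induces a K_4 (all C(4, 2) = 6 edges present). Then P(X_S = 1) = (1/2)^6 = 1/64. By linearity of expectation, E[# K_4] = C(251, 4) · (1/2)^6 = 161455750 / 64 = 80727875/32 = 2522746.09375.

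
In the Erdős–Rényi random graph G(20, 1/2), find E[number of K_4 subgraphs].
E[# K_4] = C(20, 4) · (1/2)^C(4, 2) = 4845 / 2^6 = 75.703125

For each 4-subset S of vertices (there are C(20, 4) = 4845 such S), let X_S = 1 if S induces a K_4 (all C(4, 2) = 6 edges present). Then P(X_S = 1) = (1/2)^6 = 1/64. By linearity of expectation, E[# K_4] = C(20, 4) · (1/2)^6 = 4845 / 64 = 75.703125.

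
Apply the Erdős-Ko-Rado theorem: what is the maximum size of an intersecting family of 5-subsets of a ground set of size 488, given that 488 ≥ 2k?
max |F| = C(487, 4) = 2314947195

Erdős-Ko-Rado (1961): when n ≥ 2k, max |F| = C(n−1, k−1). The bound is attained by the star {A : i ∈ A} for any fixed i ∈ [n]. Here C(488−1, 5−1) = C(487, 4) = 2314947195.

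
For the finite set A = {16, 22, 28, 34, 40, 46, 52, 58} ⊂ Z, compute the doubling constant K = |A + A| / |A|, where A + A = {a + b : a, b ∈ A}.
K = |A + A| / |A| = 15/8

Enumerate A + A = {a + b : a, b ∈ A}. With |A| = 8, there are |A|^2 = 64 ordered sum pairs; collecting distinct values, A + A = {32, 38, 44, 50, 56, 62, 68, 74, 80, 86, 92, 98, 104, 110, 116}, so |A + A| = 15. Thus K = 15/8. Here |A + A| = 2|A| − 1 = 15, the minimum possible — so K = 15/8 is minimal, which holds iff A is an arithmetic progression.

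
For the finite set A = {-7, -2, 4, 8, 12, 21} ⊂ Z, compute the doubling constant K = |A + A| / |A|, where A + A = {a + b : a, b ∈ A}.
K = |A + A| / |A| = 20/6 = 10/3

Enumerate A + A = {a + b : a, b ∈ A}. With |A| = 6, there are |A|^2 = 36 ordered sum pairs; collecting distinct values, A + A = {-14, -9, -4, -3, 1, 2, 5, 6, 8, 10, 12, 14, 16, 19, 20, 24, 25, 29, 33, 42}, so |A + A| = 20. Thus K = 20/6 = 10/3. For comparison, the minimum possible |A + A| over all 6-element sets is 2·6 − 1 = 11 (so min K = 11/6), attained only by arithmetic progressions.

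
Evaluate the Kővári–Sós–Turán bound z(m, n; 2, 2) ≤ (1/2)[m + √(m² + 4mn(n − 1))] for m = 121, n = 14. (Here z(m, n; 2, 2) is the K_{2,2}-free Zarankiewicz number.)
z(121, 14; 2, 2) ≤ (1/2)[121 + √(121² + 4·121·14·13)] = (1/2)[121 + √102729] = 220.7568

Kővári–Sós–Turán: let r_1, ..., r_121 be the row sums and z = Σ r_i the total number of 1s. Each pair of columns can share at most one row with both entries 1 (else a 2×2 all-ones block appears), so Σ_i C(r_i, 2) ≤ C(14, 2) = 91. By convexity Σ_i C(r_i, 2) ≥ 121·C(z/121, 2) = z(z − 121)/(2·121), giving z² − 121z − 121·14·13 ≤ 0 and hence z ≤ (1/2)[121 + √(14641 + 4·22022)] = (1/2)[121 + √102729] ≈ (1/2)(121 + 320.5137) = 220.7568.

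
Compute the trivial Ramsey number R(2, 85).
R(2, 85) = 85

R(2, k) = k for all k ≥ 2: in a 2-colouring of K_k, either some edge is red (a red K_2) or all edges are blue (a blue K_k). And K_{84} coloured all-blue has no blue K_85, so R(2, 85) > 84. Hence R(2, 85) = 85.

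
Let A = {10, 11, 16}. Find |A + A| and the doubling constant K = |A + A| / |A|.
K = |A + A| / |A| = 6/3 = 2

Enumerate A + A = {a + b : a, b ∈ A}. With |A| = 3, there are |A|^2 = 9 ordered sum pairs; collecting distinct values, A + A = {20, 21, 22, 26, 27, 32}, so |A + A| = 6. Thus K = 6/3 = 2. For comparison, the minimum possible |A + A| over all 3-element sets is 2·3 − 1 = 5 (so min K = 5/3), attained only by arithmetic progressions.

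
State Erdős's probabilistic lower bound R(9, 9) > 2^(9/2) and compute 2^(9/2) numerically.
2^(9/2) = 22.6274; so R(9, 9) > 22.6274

Colour each edge of K_n uniformly at random with red/blue. The expected number of monochromatic K_9 is C(n, 9) · 2 · 2^(−C(9,2)). If C(n, 9) · 2^(1 − C(9,2)) < 1, then with positive probability no monochromatic K_9 exists, so R(9, 9) > n. The standard estimate C(n, 9) ≤ n^9/9! shows this inequality holds whenever n ≤ 2^(9/2) (since 9! · 2^(C(9,2) − 1) > 2^(9^2/2) ≥ n^9). Hence R(9, 9) > 2^(9/2) = 22.6274.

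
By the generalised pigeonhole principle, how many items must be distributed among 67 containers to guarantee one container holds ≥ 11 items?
n = (11 − 1)·67 + 1 = 671

By the generalised pigeonhole principle, to guarantee some box contains ≥ r objects we need more than (r − 1) · k objects total. Threshold: n = (r − 1) · k + 1. With r = 11 and k = 67: n = 10 · 67 + 1 = 670 + 1 = 671. For n = 670 = 10 · 67, we can put exactly 10 objects in every box, avoiding 11 in any single one — so 671 is tight.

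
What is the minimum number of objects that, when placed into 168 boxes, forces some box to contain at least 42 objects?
n = (42 − 1)·168 + 1 = 6889

By the generalised pigeonhole principle, to guarantee some box contains ≥ r objects we need more than (r − 1) · k objects total. Threshold: n = (r − 1) · k + 1. With r = 42 and k = 168: n = 41 · 168 + 1 = 6888 + 1 = 6889. For n = 6888 = 41 · 168, we can put exactly 41 objects in every box, avoiding 42 in any single one — so 6889 is tight.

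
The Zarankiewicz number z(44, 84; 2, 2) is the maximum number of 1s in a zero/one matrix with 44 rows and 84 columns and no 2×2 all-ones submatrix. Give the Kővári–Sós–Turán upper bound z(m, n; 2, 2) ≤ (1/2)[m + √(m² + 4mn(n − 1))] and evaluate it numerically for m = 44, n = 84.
z(44, 84; 2, 2) ≤ (1/2)[44 + √(44² + 4·44·84·83)] = (1/2)[44 + √1229008] = 576.3032

Kővári–Sós–Turán: let r_1, ..., r_44 be the row sums and z = Σ r_i the total number of 1s. Each pair of columns can share at most one row with both entries 1 (else a 2×2 all-ones block appears), so Σ_i C(r_i, 2) ≤ C(84, 2) = 3486. By convexity Σ_i C(r_i, 2) ≥ 44·C(z/44, 2) = z(z − 44)/(2·44), giving z² − 44z − 44·84·83 ≤ 0 and hence z ≤ (1/2)[44 + √(1936 + 4·306768)] = (1/2)[44 + √1229008] ≈ (1/2)(44 + 1108.6063) = 576.3032.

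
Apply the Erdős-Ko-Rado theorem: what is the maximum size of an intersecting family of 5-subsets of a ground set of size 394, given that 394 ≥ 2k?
max |F| = C(393, 4) = 978833310

The Erdős-Ko-Rado theorem states: for n ≥ 2k, an intersecting family of k-subsets of an n-element set has size at most C(n − 1, k − 1), with equality for 'star' families {A ⊆ [n] : |A| = k, i ∈ A} (fix an element i). For n = 394, k = 5: C(393, 4) = 978833310.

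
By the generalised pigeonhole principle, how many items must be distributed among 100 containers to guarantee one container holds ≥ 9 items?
n = (9 − 1)·100 + 1 = 801

By the generalised pigeonhole principle, to guarantee some box contains ≥ r objects we need more than (r − 1) · k objects total. Threshold: n = (r − 1) · k + 1. With r = 9 and k = 100: n = 8 · 100 + 1 = 800 + 1 = 801. For n = 800 = 8 · 100, we can put exactly 8 objects in every box, avoiding 9 in any single one — so 801 is tight.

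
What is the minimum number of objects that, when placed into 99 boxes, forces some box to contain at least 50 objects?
n = (50 − 1)·99 + 1 = 4852

By the generalised pigeonhole principle, to guarantee some box contains ≥ r objects we need more than (r − 1) · k objects total. Threshold: n = (r − 1) · k + 1. With r = 50 and k = 99: n = 49 · 99 + 1 = 4851 + 1 = 4852. For n = 4851 = 49 · 99, we can put exactly 49 objects in every box, avoiding 50 in any single one — so 4852 is tight.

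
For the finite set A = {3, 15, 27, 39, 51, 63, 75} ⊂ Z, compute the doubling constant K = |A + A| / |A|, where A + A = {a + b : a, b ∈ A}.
K = |A + A| / |A| = 13/7

Enumerate A + A = {a + b : a, b ∈ A}. With |A| = 7, there are |A|^2 = 49 ordered sum pairs; collecting distinct values, A + A = {6, 18, 30, 42, 54, 66, 78, 90, 102, 114, 126, 138, 150}, so |A + A| = 13. Thus K = 13/7. Here |A + A| = 2|A| − 1 = 13, the minimum possible — so K = 13/7 is minimal, which holds iff A is an arithmetic progression.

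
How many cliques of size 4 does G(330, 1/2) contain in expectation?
E[# K_4] = C(330, 4) · (1/2)^C(4, 2) = 485199330 / 2^6 = 242599665/32 = 7581239.53125

For each 4-subset S of vertices (there are C(330, 4) = 485199330 such S), let X_S = 1 if S induces a K_4 (all C(4, 2) = 6 edges present). Then P(X_S = 1) = (1/2)^6 = 1/64. By linearity of expectation, E[# K_4] = C(330, 4) · (1/2)^6 = 485199330 / 64 = 242599665/32 = 7581239.53125.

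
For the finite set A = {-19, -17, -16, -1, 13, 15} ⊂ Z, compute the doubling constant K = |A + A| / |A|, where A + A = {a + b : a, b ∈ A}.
K = |A + A| / |A| = 19/6

Enumerate A + A = {a + b : a, b ∈ A}. With |A| = 6, there are |A|^2 = 36 ordered sum pairs; collecting distinct values, A + A = {-38, -36, -35, -34, -33, -32, -20, -18, -17, -6, -4, -3, -2, -1, 12, 14, 26, 28, 30}, so |A + A| = 19. Thus K = 19/6. For comparison, the minimum possible |A + A| over all 6-element sets is 2·6 − 1 = 11 (so min K = 11/6), attained only by arithmetic progressions.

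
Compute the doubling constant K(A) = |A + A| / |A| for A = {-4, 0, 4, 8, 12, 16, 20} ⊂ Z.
K = |A + A| / |A| = 13/7

Enumerate A + A = {a + b : a, b ∈ A}. With |A| = 7, there are |A|^2 = 49 ordered sum pairs; collecting distinct values, A + A = {-8, -4, 0, 4, 8, 12, 16, 20, 24, 28, 32, 36, 40}, so |A + A| = 13. Thus K = 13/7. Here |A + A| = 2|A| − 1 = 13, the minimum possible — so K = 13/7 is minimal, which holds iff A is an arithmetic progression.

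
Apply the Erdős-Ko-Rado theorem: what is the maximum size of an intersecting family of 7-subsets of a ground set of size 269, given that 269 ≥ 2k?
max |F| = C(268, 6) = 486408039964

Erdős-Ko-Rado (1961): when n ≥ 2k, max |F| = C(n−1, k−1). The bound is attained by the star {A : i ∈ A} for any fixed i ∈ [n]. Here C(269−1, 7−1) = C(268, 6) = 486408039964.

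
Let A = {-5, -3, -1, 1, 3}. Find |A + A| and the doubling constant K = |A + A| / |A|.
K = |A + A| / |A| = 9/5

Enumerate A + A = {a + b : a, b ∈ A}. With |A| = 5, there are |A|^2 = 25 ordered sum pairs; collecting distinct values, A + A = {-10, -8, -6, -4, -2, 0, 2, 4, 6}, so |A + A| = 9. Thus K = 9/5. Here |A + A| = 2|A| − 1 = 9, the minimum possible — so K = 9/5 is minimal, which holds iff A is an arithmetic progression.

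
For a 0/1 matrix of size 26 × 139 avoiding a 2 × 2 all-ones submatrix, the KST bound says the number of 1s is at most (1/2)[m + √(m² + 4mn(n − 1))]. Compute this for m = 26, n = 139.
z(26, 139; 2, 2) ≤ (1/2)[26 + √(26² + 4·26·139·138)] = (1/2)[26 + √1995604] = 719.3292

Kővári–Sós–Turán: let r_1, ..., r_26 be the row sums and z = Σ r_i the total number of 1s. Each pair of columns can share at most one row with both entries 1 (else a 2×2 all-ones block appears), so Σ_i C(r_i, 2) ≤ C(139, 2) = 9591. By convexity Σ_i C(r_i, 2) ≥ 26·C(z/26, 2) = z(z − 26)/(2·26), giving z² − 26z − 26·139·138 ≤ 0 and hence z ≤ (1/2)[26 + √(676 + 4·498732)] = (1/2)[26 + √1995604] ≈ (1/2)(26 + 1412.6585) = 719.3292.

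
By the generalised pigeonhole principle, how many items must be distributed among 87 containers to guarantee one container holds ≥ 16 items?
n = (16 − 1)·87 + 1 = 1306

By the generalised pigeonhole principle, to guarantee some box contains ≥ r objects we need more than (r − 1) · k objects total. Threshold: n = (r − 1) · k + 1. With r = 16 and k = 87: n = 15 · 87 + 1 = 1305 + 1 = 1306. For n = 1305 = 15 · 87, we can put exactly 15 objects in every box, avoiding 16 in any single one — so 1306 is tight.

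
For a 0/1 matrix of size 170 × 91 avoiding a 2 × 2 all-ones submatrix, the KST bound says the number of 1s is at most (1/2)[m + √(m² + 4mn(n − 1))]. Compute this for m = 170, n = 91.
z(170, 91; 2, 2) ≤ (1/2)[170 + √(170² + 4·170·91·90)] = (1/2)[170 + √5598100] = 1268.0152

Kővári–Sós–Turán: let r_1, ..., r_170 be the row sums and z = Σ r_i the total number of 1s. Each pair of columns can share at most one row with both entries 1 (else a 2×2 all-ones block appears), so Σ_i C(r_i, 2) ≤ C(91, 2) = 4095. By convexity Σ_i C(r_i, 2) ≥ 170·C(z/170, 2) = z(z − 170)/(2·170), giving z² − 170z − 170·91·90 ≤ 0 and hence z ≤ (1/2)[170 + √(28900 + 4·1392300)] = (1/2)[170 + √5598100] ≈ (1/2)(170 + 2366.0304) = 1268.0152.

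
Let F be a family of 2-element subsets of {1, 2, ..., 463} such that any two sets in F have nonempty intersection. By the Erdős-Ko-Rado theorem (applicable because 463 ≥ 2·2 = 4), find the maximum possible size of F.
max |F| = C(462, 1) = 462

The Erdős-Ko-Rado theorem states: for n ≥ 2k, an intersecting family of k-subsets of an n-element set has size at most C(n − 1, k − 1), with equality for 'star' families {A ⊆ [n] : |A| = k, i ∈ A} (fix an element i). For n = 463, k = 2: C(462, 1) = 462.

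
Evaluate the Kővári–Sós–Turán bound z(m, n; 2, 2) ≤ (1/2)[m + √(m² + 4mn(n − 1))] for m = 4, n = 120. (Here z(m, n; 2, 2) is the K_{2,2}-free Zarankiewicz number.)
z(4, 120; 2, 2) ≤ (1/2)[4 + √(4² + 4·4·120·119)] = (1/2)[4 + √228496] = 241.0063

Kővári–Sós–Turán: let r_1, ..., r_4 be the row sums and z = Σ r_i the total number of 1s. Each pair of columns can share at most one row with both entries 1 (else a 2×2 all-ones block appears), so Σ_i C(r_i, 2) ≤ C(120, 2) = 7140. By convexity Σ_i C(r_i, 2) ≥ 4·C(z/4, 2) = z(z − 4)/(2·4), giving z² − 4z − 4·120·119 ≤ 0 and hence z ≤ (1/2)[4 + √(16 + 4·57120)] = (1/2)[4 + √228496] ≈ (1/2)(4 + 478.0126) = 241.0063.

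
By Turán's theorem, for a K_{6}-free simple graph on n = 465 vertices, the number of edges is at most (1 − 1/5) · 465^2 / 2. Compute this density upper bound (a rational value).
Turán density bound = (4/5) · 465^2/2 = 86490

Turán's theorem: ex(n, K_{r+1}) is achieved by the complete r-partite Turán graph T(n, r) with parts as balanced as possible, and is at most (1 − 1/r) · n^2/2. For r = 5, n = 465: the density bound is (4/5) · 216225/2 = 86490. Since 5 ∣ 465, the Turán graph T(465, 5) has parts of equal size 93, and its edge count e(T(465, 5)) = 86490 attains the density bound exactly.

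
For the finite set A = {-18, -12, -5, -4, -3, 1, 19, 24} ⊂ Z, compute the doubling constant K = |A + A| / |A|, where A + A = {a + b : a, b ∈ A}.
K = |A + A| / |A| = 33/8

Enumerate A + A = {a + b : a, b ∈ A}. With |A| = 8, there are |A|^2 = 64 ordered sum pairs; collecting distinct values, A + A = {-36, -30, -24, -23, -22, -21, -17, -16, -15, -11, -10, -9, -8, -7, -6, -4, -3, -2, 1, 2, 6, 7, 12, 14, 15, 16, 19, 20, 21, 25, 38, 43, 48}, so |A + A| = 33. Thus K = 33/8. For comparison, the minimum possible |A + A| over all 8-element sets is 2·8 − 1 = 15 (so min K = 15/8), attained only by arithmetic progressions.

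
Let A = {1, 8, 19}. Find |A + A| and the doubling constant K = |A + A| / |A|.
K = |A + A| / |A| = 6/3 = 2

Enumerate A + A = {a + b : a, b ∈ A}. With |A| = 3, there are |A|^2 = 9 ordered sum pairs; collecting distinct values, A + A = {2, 9, 16, 20, 27, 38}, so |A + A| = 6. Thus K = 6/3 = 2. For comparison, the minimum possible |A + A| over all 3-element sets is 2·3 − 1 = 5 (so min K = 5/3), attained only by arithmetic progressions.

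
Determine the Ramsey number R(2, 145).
R(2, 145) = 145

R(2, k) = k for all k ≥ 2: in a 2-colouring of K_k, either some edge is red (a red K_2) or all edges are blue (a blue K_k). And K_{144} coloured all-blue has no blue K_145, so R(2, 145) > 144. Hence R(2, 145) = 145.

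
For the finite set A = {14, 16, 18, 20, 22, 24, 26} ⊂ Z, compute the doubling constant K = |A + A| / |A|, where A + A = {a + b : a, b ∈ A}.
K = |A + A| / |A| = 13/7

Enumerate A + A = {a + b : a, b ∈ A}. With |A| = 7, there are |A|^2 = 49 ordered sum pairs; collecting distinct values, A + A = {28, 30, 32, 34, 36, 38, 40, 42, 44, 46, 48, 50, 52}, so |A + A| = 13. Thus K = 13/7. Here |A + A| = 2|A| − 1 = 13, the minimum possible — so K = 13/7 is minimal, which holds iff A is an arithmetic progression.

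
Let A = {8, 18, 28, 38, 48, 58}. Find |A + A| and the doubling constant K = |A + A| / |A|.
K = |A + A| / |A| = 11/6

Enumerate A + A = {a + b : a, b ∈ A}. With |A| = 6, there are |A|^2 = 36 ordered sum pairs; collecting distinct values, A + A = {16, 26, 36, 46, 56, 66, 76, 86, 96, 106, 116}, so |A + A| = 11. Thus K = 11/6. Here |A + A| = 2|A| − 1 = 11, the minimum possible — so K = 11/6 is minimal, which holds iff A is an arithmetic progression.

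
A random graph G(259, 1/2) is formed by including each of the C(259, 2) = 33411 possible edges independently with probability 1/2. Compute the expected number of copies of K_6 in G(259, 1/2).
E[# K_6] = C(259, 6) · (1/2)^C(6, 2) = 395488590784 / 2^15 = 6179509231/512 ≈ 12069353.966797

For each 6-subset S of vertices (there are C(259, 6) = 395488590784 such S), let X_S = 1 if S induces a K_6 (all C(6, 2) = 15 edges present). Then P(X_S = 1) = (1/2)^15 = 1/32768. By linearity of expectation, E[# K_6] = C(259, 6) · (1/2)^15 = 395488590784 / 32768 = 6179509231/512 ≈ 12069353.966797.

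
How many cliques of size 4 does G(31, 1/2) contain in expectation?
E[# K_4] = C(31, 4) · (1/2)^C(4, 2) = 31465 / 2^6 = 491.640625

For each 4-subset S of vertices (there are C(31, 4) = 31465 such S), let X_S = 1 if S induces a K_4 (all C(4, 2) = 6 edges present). Then P(X_S = 1) = (1/2)^6 = 1/64. By linearity of expectation, E[# K_4] = C(31, 4) · (1/2)^6 = 31465 / 64 = 491.640625.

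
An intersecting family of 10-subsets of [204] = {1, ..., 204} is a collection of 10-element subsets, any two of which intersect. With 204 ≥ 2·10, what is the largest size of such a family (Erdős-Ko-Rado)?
max |F| = C(203, 9) = 1347676337582575

The Erdős-Ko-Rado theorem states: for n ≥ 2k, an intersecting family of k-subsets of an n-element set has size at most C(n − 1, k − 1), with equality for 'star' families {A ⊆ [n] : |A| = k, i ∈ A} (fix an element i). For n = 204, k = 10: C(203, 9) = 1347676337582575.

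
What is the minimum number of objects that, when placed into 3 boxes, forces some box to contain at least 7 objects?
n = (7 − 1)·3 + 1 = 19

By the generalised pigeonhole principle, to guarantee some box contains ≥ r objects we need more than (r − 1) · k objects total. Threshold: n = (r − 1) · k + 1. With r = 7 and k = 3: n = 6 · 3 + 1 = 18 + 1 = 19. For n = 18 = 6 · 3, we can put exactly 6 objects in every box, avoiding 7 in any single one — so 19 is tight.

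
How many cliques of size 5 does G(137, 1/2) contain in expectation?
E[# K_5] = C(137, 5) · (1/2)^C(5, 2) = 373566942 / 2^10 = 186783471/512 ≈ 364811.466797

For each 5-subset S of vertices (there are C(137, 5) = 373566942 such S), let X_S = 1 if S induces a K_5 (all C(5, 2) = 10 edges present). Then P(X_S = 1) = (1/2)^10 = 1/1024. By linearity of expectation, E[# K_5] = C(137, 5) · (1/2)^10 = 373566942 / 1024 = 186783471/512 ≈ 364811.466797.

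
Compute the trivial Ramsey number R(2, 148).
R(2, 148) = 148

R(2, k) = k for all k ≥ 2: in a 2-colouring of K_k, either some edge is red (a red K_2) or all edges are blue (a blue K_k). And K_{147} coloured all-blue has no blue K_148, so R(2, 148) > 147. Hence R(2, 148) = 148.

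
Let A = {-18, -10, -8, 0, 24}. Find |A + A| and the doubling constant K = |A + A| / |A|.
K = |A + A| / |A| = 14/5

Enumerate A + A = {a + b : a, b ∈ A}. With |A| = 5, there are |A|^2 = 25 ordered sum pairs; collecting distinct values, A + A = {-36, -28, -26, -20, -18, -16, -10, -8, 0, 6, 14, 16, 24, 48}, so |A + A| = 14. Thus K = 14/5. For comparison, the minimum possible |A + A| over all 5-element sets is 2·5 − 1 = 9 (so min K = 9/5), attained only by arithmetic progressions.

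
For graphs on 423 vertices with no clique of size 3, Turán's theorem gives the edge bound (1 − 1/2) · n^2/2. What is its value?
Turán density bound = (1/2) · 423^2/2 = 178929/4 ≈ 44732.25

Turán's theorem: ex(n, K_{r+1}) is achieved by the complete r-partite Turán graph T(n, r) with parts as balanced as possible, and is at most (1 − 1/r) · n^2/2. For r = 2, n = 423: the density bound is (1/2) · 178929/2 = 178929/4 ≈ 44732.25. The integer-valued extremum is e(T(423, 2)) = 44732, which is strictly less than the density bound 178929/4 since 2 ∤ 423 (the parts of T(423, 2) cannot all be equal).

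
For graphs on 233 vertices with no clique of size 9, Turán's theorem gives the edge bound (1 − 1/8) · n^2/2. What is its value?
Turán density bound = (7/8) · 233^2/2 = 380023/16 ≈ 23751.4375

Turán's theorem: ex(n, K_{r+1}) is achieved by the complete r-partite Turán graph T(n, r) with parts as balanced as possible, and is at most (1 − 1/r) · n^2/2. For r = 8, n = 233: the density bound is (7/8) · 54289/2 = 380023/16 ≈ 23751.4375. The integer-valued extremum is e(T(233, 8)) = 23751, which is strictly less than the density bound 380023/16 since 8 ∤ 233 (the parts of T(233, 8) cannot all be equal).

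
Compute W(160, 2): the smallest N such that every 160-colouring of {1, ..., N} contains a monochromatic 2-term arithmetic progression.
W(160, 2) = 160 + 1 = 161

A 2-term AP is any pair of integers, so a monochromatic 2-AP exists iff some colour is used at least twice. With 160 colours, the colouring i ↦ i on {1, ..., 160} uses each colour once, avoiding any monochromatic pair, so W(160, 2) > 160. For {1, ..., 161}, pigeonhole forces two integers of the same colour, which form a monochromatic 2-AP. Hence W(160, 2) = 161.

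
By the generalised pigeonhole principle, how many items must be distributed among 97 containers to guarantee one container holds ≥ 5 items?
n = (5 − 1)·97 + 1 = 389

By the generalised pigeonhole principle, to guarantee some box contains ≥ r objects we need more than (r − 1) · k objects total. Threshold: n = (r − 1) · k + 1. With r = 5 and k = 97: n = 4 · 97 + 1 = 388 + 1 = 389. For n = 388 = 4 · 97, we can put exactly 4 objects in every box, avoiding 5 in any single one — so 389 is tight.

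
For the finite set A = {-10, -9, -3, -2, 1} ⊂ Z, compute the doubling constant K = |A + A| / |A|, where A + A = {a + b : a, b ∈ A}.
K = |A + A| / |A| = 14/5

Enumerate A + A = {a + b : a, b ∈ A}. With |A| = 5, there are |A|^2 = 25 ordered sum pairs; collecting distinct values, A + A = {-20, -19, -18, -13, -12, -11, -9, -8, -6, -5, -4, -2, -1, 2}, so |A + A| = 14. Thus K = 14/5. For comparison, the minimum possible |A + A| over all 5-element sets is 2·5 − 1 = 9 (so min K = 9/5), attained only by arithmetic progressions.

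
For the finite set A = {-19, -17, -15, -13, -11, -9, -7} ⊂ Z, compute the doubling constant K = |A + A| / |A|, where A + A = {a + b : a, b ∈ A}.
K = |A + A| / |A| = 13/7

Enumerate A + A = {a + b : a, b ∈ A}. With |A| = 7, there are |A|^2 = 49 ordered sum pairs; collecting distinct values, A + A = {-38, -36, -34, -32, -30, -28, -26, -24, -22, -20, -18, -16, -14}, so |A + A| = 13. Thus K = 13/7. Here |A + A| = 2|A| − 1 = 13, the minimum possible — so K = 13/7 is minimal, which holds iff A is an arithmetic progression.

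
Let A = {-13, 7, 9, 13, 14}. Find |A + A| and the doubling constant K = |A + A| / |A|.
K = |A + A| / |A| = 15/5 = 3

Enumerate A + A = {a + b : a, b ∈ A}. With |A| = 5, there are |A|^2 = 25 ordered sum pairs; collecting distinct values, A + A = {-26, -6, -4, 0, 1, 14, 16, 18, 20, 21, 22, 23, 26, 27, 28}, so |A + A| = 15. Thus K = 15/5 = 3. For comparison, the minimum possible |A + A| over all 5-element sets is 2·5 − 1 = 9 (so min K = 9/5), attained only by arithmetic progressions.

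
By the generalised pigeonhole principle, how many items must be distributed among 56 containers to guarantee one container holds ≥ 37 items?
n = (37 − 1)·56 + 1 = 2017

By the generalised pigeonhole principle, to guarantee some box contains ≥ r objects we need more than (r − 1) · k objects total. Threshold: n = (r − 1) · k + 1. With r = 37 and k = 56: n = 36 · 56 + 1 = 2016 + 1 = 2017. For n = 2016 = 36 · 56, we can put exactly 36 objects in every box, avoiding 37 in any single one — so 2017 is tight.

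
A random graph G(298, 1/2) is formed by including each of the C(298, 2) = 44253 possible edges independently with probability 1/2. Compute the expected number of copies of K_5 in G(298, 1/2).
E[# K_5] = C(298, 5) · (1/2)^C(5, 2) = 18934442604 / 2^10 = 4733610651/256 ≈ 18490666.605469

For each 5-subset S of vertices (there are C(298, 5) = 18934442604 such S), let X_S = 1 if S induces a K_5 (all C(5, 2) = 10 edges present). Then P(X_S = 1) = (1/2)^10 = 1/1024. By linearity of expectation, E[# K_5] = C(298, 5) · (1/2)^10 = 18934442604 / 1024 = 4733610651/256 ≈ 18490666.605469.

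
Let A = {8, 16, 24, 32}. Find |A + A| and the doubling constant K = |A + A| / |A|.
K = |A + A| / |A| = 7/4

Enumerate A + A = {a + b : a, b ∈ A}. With |A| = 4, there are |A|^2 = 16 ordered sum pairs; collecting distinct values, A + A = {16, 24, 32, 40, 48, 56, 64}, so |A + A| = 7. Thus K = 7/4. Here |A + A| = 2|A| − 1 = 7, the minimum possible — so K = 7/4 is minimal, which holds iff A is an arithmetic progression.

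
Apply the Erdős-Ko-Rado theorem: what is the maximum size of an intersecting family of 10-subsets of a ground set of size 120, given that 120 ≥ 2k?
max |F| = C(119, 9) = 9672348219898

Erdős-Ko-Rado (1961): when n ≥ 2k, max |F| = C(n−1, k−1). The bound is attained by the star {A : i ∈ A} for any fixed i ∈ [n]. Here C(120−1, 10−1) = C(119, 9) = 9672348219898.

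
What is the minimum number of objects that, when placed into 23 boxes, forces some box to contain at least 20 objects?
n = (20 − 1)·23 + 1 = 438

By the generalised pigeonhole principle, to guarantee some box contains ≥ r objects we need more than (r − 1) · k objects total. Threshold: n = (r − 1) · k + 1. With r = 20 and k = 23: n = 19 · 23 + 1 = 437 + 1 = 438. For n = 437 = 19 · 23, we can put exactly 19 objects in every box, avoiding 20 in any single one — so 438 is tight.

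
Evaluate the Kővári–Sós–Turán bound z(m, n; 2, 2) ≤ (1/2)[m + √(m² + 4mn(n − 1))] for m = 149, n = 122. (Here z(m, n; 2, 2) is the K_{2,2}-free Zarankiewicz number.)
z(149, 122; 2, 2) ≤ (1/2)[149 + √(149² + 4·149·122·121)] = (1/2)[149 + √8820353] = 1559.454

Kővári–Sós–Turán: let r_1, ..., r_149 be the row sums and z = Σ r_i the total number of 1s. Each pair of columns can share at most one row with both entries 1 (else a 2×2 all-ones block appears), so Σ_i C(r_i, 2) ≤ C(122, 2) = 7381. By convexity Σ_i C(r_i, 2) ≥ 149·C(z/149, 2) = z(z − 149)/(2·149), giving z² − 149z − 149·122·121 ≤ 0 and hence z ≤ (1/2)[149 + √(22201 + 4·2199538)] = (1/2)[149 + √8820353] ≈ (1/2)(149 + 2969.9079) = 1559.454.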